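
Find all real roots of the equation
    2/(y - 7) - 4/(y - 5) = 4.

Multiply both sides by (y - 7)(y - 5):
2(y - 5) - 4(y - 7) = 4(y - 7)(y - 5).
Expand and collect terms: 4y^2 - 46y + 122 = 0.
By the quadratic formula, y = (46 +/- sqrt(164)) / 8, so y ~= 7.3508 or y ~= 4.1492.
Neither value makes a denominator zero (y != 7, y != 5), so both are valid.

y = 4.1492 or y = 7.3508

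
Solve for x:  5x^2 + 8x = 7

x = -2.2283 or x = 0.6283

Rearrange to standard form: 5x^2 + 8x - 7 = 0.
Discriminant: (8)^2 - 4*5*(-7) = 204.
Quadratic formula: x = (-8 +/- sqrt(204)) / 10.
So x = -4/5 + sqrt(51)/5 ~= 0.6283 or x = -sqrt(51)/5 - 4/5 ~= -2.2283.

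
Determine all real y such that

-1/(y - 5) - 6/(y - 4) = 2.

y = 0.614 or y = 4.886

Multiply both sides by (y - 5)(y - 4):
-(y - 4) - 6(y - 5) = 2(y - 5)(y - 4).
Expand and collect terms: 2y² - 11y + 6 = 0.
By the quadratic formula, y = (11 ± √73) / 4, so y ≈ 4.886 or y ≈ 0.614.
Neither value makes a denominator zero (y ≠ 5, y ≠ 4), so both are valid.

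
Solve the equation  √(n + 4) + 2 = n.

Isolate the radical: √(n + 4) = n - 2.
Square both sides: n + 4 = (n - 2)².
Expand and rearrange: n² - 5n = 0.
Solving gives n = 5 or n = 0.
Check each candidate in the original equation:
  n = 5: √(9) = 3, while n - 2 = 3 — valid.
  n = 0: √(4) = 2, while n - 2 = -2 — extraneous.

n = 5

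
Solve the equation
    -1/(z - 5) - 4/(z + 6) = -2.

Multiply both sides by (z - 5)(z + 6):
-(z + 6) - 4(z - 5) = -2(z - 5)(z + 6).
Expand and collect terms: -2z² + 3z + 46 = 0.
By the quadratic formula, z = (-3 ± √377) / -4, so z ≈ -4.1041 or z ≈ 5.6041.
Neither value makes a denominator zero (z ≠ 5, z ≠ -6), so both are valid.

z = -4.1041 or z = 5.6041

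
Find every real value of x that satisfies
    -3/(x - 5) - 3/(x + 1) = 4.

Multiply both sides by (x - 5)(x + 1):
-3(x + 1) - 3(x - 5) = 4(x - 5)(x + 1).
Expand and collect terms: 4x² - 10x - 32 = 0.
By the quadratic formula, x = (10 ± √612) / 8, so x ≈ 4.3423 or x ≈ -1.8423.
Neither value makes a denominator zero (x ≠ 5, x ≠ -1), so both are valid.

x = -1.8423 or x = 4.3423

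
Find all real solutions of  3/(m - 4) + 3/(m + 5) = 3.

m = -4.1098 or m = 5.1098

Multiply both sides by (m - 4)(m + 5):
3(m + 5) + 3(m - 4) = 3(m - 4)(m + 5).
Expand and collect terms: 3m² - 3m - 63 = 0.
By the quadratic formula, m = (3 ± √765) / 6, so m ≈ 5.1098 or m ≈ -4.1098.
Neither value makes a denominator zero (m ≠ 4, m ≠ -5), so both are valid.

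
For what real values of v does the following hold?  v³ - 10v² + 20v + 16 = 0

v = -0.6056 or v = 4 or v = 6.6056

Possible rational roots are divisors of 16. Testing v = 4 gives 0, so (v - 4) is a factor.
Divide: v³ - 10v² + 20v + 16 = (v - 4)(v² - 6v - 4).
Apply the quadratic formula to v² - 6v - 4 = 0: v = (6 ± √52)/2, i.e. v ≈ 6.6056 or v ≈ -0.6056.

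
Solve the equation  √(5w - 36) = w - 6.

Square both sides: 5w - 36 = (w - 6)².
Expand and rearrange: w² - 17w + 72 = 0.
Solving gives w = 9 or w = 8.
Check each candidate in the original equation:
  w = 9: √(9) = 3, while w - 6 = 3 — valid.
  w = 8: √(4) = 2, while w - 6 = 2 — valid.

w = 8 or w = 9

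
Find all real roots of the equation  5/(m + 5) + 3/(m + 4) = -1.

Multiply both sides by (m + 5)(m + 4):
5(m + 4) + 3(m + 5) = -(m + 5)(m + 4).
Expand and collect terms: -m² - 17m - 55 = 0.
By the quadratic formula, m = (17 ± √69) / -2, so m ≈ -12.6533 or m ≈ -4.3467.
Neither value makes a denominator zero (m ≠ -5, m ≠ -4), so both are valid.

m = -12.6533 or m = -4.3467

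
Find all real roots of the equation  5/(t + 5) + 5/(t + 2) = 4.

t = -4.2026 or t = -0.2974

Multiply both sides by (t + 5)(t + 2):
5(t + 2) + 5(t + 5) = 4(t + 5)(t + 2).
Expand and collect terms: 4t^2 + 18t + 5 = 0.
By the quadratic formula, t = (-18 +/- sqrt(244)) / 8, so t ~= -0.2974 or t ~= -4.2026.
Neither value makes a denominator zero (t != -5, t != -2), so both are valid.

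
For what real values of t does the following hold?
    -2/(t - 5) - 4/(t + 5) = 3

t = -6.416 or t = 4.416

Multiply both sides by (t - 5)(t + 5):
-2(t + 5) - 4(t - 5) = 3(t - 5)(t + 5).
Expand and collect terms: 3t² + 6t - 85 = 0.
By the quadratic formula, t = (-6 ± √1056) / 6, so t ≈ 4.416 or t ≈ -6.416.
Neither value makes a denominator zero (t ≠ 5, t ≠ -5), so both are valid.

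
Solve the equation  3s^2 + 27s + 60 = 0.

s = -5 or s = -4

Factor: 3(s + 4)(s + 5) = 0.
So s = -4 or s = -5.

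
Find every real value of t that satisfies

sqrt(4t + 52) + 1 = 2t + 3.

t = 3

Isolate the radical: sqrt(4t + 52) = 2t + 2.
Square both sides: 4t + 52 = (2t + 2)^2.
Expand and rearrange: 4t^2 + 4t - 48 = 0.
Solving gives t = 3 or t = -4.
Check each candidate in the original equation:
  t = 3: sqrt(64) = 8, while 2t + 2 = 8 — valid.
  t = -4: sqrt(36) = 6, while 2t + 2 = -6 — extraneous.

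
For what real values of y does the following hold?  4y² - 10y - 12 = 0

Discriminant: (-10)² − 4·4·(-12) = 292.
Quadratic formula: y = (10 ± √292) / 8.
So y = 5/4 + √(73)/4 ≈ 3.386 or y = 5/4 - √(73)/4 ≈ -0.886.

y = -0.886 or y = 3.386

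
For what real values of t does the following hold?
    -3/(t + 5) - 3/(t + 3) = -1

t = -4.1623 or t = 2.1623

Multiply both sides by (t + 5)(t + 3):
-3(t + 3) - 3(t + 5) = -(t + 5)(t + 3).
Expand and collect terms: -t² - 2t + 9 = 0.
By the quadratic formula, t = (2 ± √40) / -2, so t ≈ -4.1623 or t ≈ 2.1623.
Neither value makes a denominator zero (t ≠ -5, t ≠ -3), so both are valid.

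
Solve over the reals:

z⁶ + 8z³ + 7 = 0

Let u = z³. The equation becomes u² + 8u + 7 = 0.
Factor: (u + 1)(u + 7) = 0, so u = -1 or u = -7.
z³ = -1 gives z = -1.
z³ = -7 gives z = -∛(7) ≈ -1.9129.

z = -1.9129 or z = -1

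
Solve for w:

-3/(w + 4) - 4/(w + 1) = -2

Multiply both sides by (w + 4)(w + 1):
-3(w + 1) - 4(w + 4) = -2(w + 4)(w + 1).
Expand and collect terms: -2w² - 3w + 11 = 0.
By the quadratic formula, w = (3 ± √97) / -4, so w ≈ -3.2122 or w ≈ 1.7122.
Neither value makes a denominator zero (w ≠ -4, w ≠ -1), so both are valid.

w = -3.2122 or w = 1.7122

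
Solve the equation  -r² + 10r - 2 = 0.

Discriminant: (10)² − 4·(-1)·(-2) = 92.
Quadratic formula: r = (-10 ± √92) / (-2).
So r = 5 - √(23) ≈ 0.2042 or r = √(23) + 5 ≈ 9.7958.

r = 0.2042 or r = 9.7958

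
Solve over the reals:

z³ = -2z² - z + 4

Rearrange: z³ + 2z² + z - 4 = 0.
Possible rational roots are divisors of -4. Testing z = 1 gives 0, so (z - 1) is a factor.
Divide: z³ + 2z² + z - 4 = (z - 1)(z² + 3z + 4).
The quadratic z² + 3z + 4 has discriminant -7 < 0, so no further real roots.

z = 1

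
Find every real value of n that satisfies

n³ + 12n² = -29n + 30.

Rearrange: n³ + 12n² + 29n - 30 = 0.
Possible rational roots are divisors of -30. Testing n = -5 gives 0, so (n + 5) is a factor.
Divide: n³ + 12n² + 29n - 30 = (n + 5)(n² + 7n - 6).
Apply the quadratic formula to n² + 7n - 6 = 0: n = (-7 ± √73)/2, i.e. n ≈ 0.772 or n ≈ -7.772.

n = -7.772 or n = -5 or n = 0.772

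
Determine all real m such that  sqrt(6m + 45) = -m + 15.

Square both sides: 6m + 45 = (-m + 15)^2.
Expand and rearrange: m^2 - 36m + 180 = 0.
Solving gives m = 30 or m = 6.
Check each candidate in the original equation:
  m = 30: sqrt(225) = 15, while -m + 15 = -15 — extraneous.
  m = 6: sqrt(81) = 9, while -m + 15 = 9 — valid.

m = 6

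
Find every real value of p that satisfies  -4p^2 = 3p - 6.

Rearrange to standard form: -4p^2 - 3p + 6 = 0.
Discriminant: (-3)^2 - 4*(-4)*6 = 105.
Quadratic formula: p = (3 +/- sqrt(105)) / (-8).
So p = -sqrt(105)/8 - 3/8 ~= -1.6559 or p = -3/8 + sqrt(105)/8 ~= 0.9059.

p = -1.6559 or p = 0.9059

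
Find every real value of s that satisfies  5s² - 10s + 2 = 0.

Discriminant: (-10)² − 4·5·2 = 60.
Quadratic formula: s = (10 ± √60) / 10.
So s = √(15)/5 + 1 ≈ 1.7746 or s = 1 - √(15)/5 ≈ 0.2254.

s = 0.2254 or s = 1.7746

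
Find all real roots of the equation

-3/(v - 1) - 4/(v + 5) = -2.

Multiply both sides by (v - 1)(v + 5):
-3(v + 5) - 4(v - 1) = -2(v - 1)(v + 5).
Expand and collect terms: -2v^2 - v + 21 = 0.
Factor or apply the quadratic formula: v = -3.5 or v = 3.
Neither value makes a denominator zero (v != 1, v != -5), so both are valid.

v = -3.5 or v = 3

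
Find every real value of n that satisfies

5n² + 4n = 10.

Rearrange to standard form: 5n² + 4n - 10 = 0.
Discriminant: (4)² − 4·5·(-10) = 216.
Quadratic formula: n = (-4 ± √216) / 10.
So n = -2/5 + 3·√(6)/5 ≈ 1.0697 or n = -3·√(6)/5 - 2/5 ≈ -1.8697.

n = -1.8697 or n = 1.0697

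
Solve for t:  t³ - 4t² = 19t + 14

Rearrange: t³ - 4t² - 19t - 14 = 0.
Possible rational roots are divisors of -14. Testing t = -2 gives 0, so (t + 2) is a factor.
Divide: t³ - 4t² - 19t - 14 = (t + 2)(t² - 6t - 7).
Factor the quadratic: t = 7 or t = -1.

t = -2 or t = -1 or t = 7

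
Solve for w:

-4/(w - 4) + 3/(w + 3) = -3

w = -3.8549 or w = 5.1882

Multiply both sides by (w - 4)(w + 3):
-4(w + 3) + 3(w - 4) = -3(w - 4)(w + 3).
Expand and collect terms: -3w² + 4w + 60 = 0.
By the quadratic formula, w = (-4 ± √736) / -6, so w ≈ -3.8549 or w ≈ 5.1882.
Neither value makes a denominator zero (w ≠ 4, w ≠ -3), so both are valid.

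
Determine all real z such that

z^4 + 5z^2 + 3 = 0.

No real solutions.

Let u = z^2. The equation becomes u^2 + 5u + 3 = 0.
By the quadratic formula, u = -5/2 + sqrt(13)/2 or u = -5/2 - sqrt(13)/2.
z^2 = -5/2 + sqrt(13)/2 < 0 has no real solution.
z^2 = -5/2 - sqrt(13)/2 < 0 has no real solution.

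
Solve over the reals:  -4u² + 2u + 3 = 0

u = -0.6514 or u = 1.1514

Discriminant: (2)² − 4·(-4)·3 = 52.
Quadratic formula: u = (-2 ± √52) / (-8).
So u = 1/4 - √(13)/4 ≈ -0.6514 or u = 1/4 + √(13)/4 ≈ 1.1514.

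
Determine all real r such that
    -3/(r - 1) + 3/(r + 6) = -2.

Multiply both sides by (r - 1)(r + 6):
-3(r + 6) + 3(r - 1) = -2(r - 1)(r + 6).
Expand and collect terms: -2r² - 10r + 33 = 0.
By the quadratic formula, r = (10 ± √364) / -4, so r ≈ -7.2697 or r ≈ 2.2697.
Neither value makes a denominator zero (r ≠ 1, r ≠ -6), so both are valid.

r = -7.2697 or r = 2.2697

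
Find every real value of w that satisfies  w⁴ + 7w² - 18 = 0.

w = -1.4142 or w = 1.4142

Let u = w². The equation becomes u² + 7u - 18 = 0.
Factor: (u + 9)(u - 2) = 0, so u = -9 or u = 2.
w² = -9 < 0 has no real solution.
w² = 2 gives w = ±√(2) ≈ ±1.4142.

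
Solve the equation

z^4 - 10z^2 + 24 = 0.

z = -2.4495 or z = -2 or z = 2 or z = 2.4495

Let u = z^2. The equation becomes u^2 - 10u + 24 = 0.
Factor: (u - 4)(u - 6) = 0, so u = 4 or u = 6.
z^2 = 4 gives z = +/-2.
z^2 = 6 gives z = +/-sqrt(6) ~= +/-2.4495.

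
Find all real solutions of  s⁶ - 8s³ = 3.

Let u = s³. The equation becomes u² - 8u - 3 = 0.
By the quadratic formula, u = 4 + √(19) or u = 4 - √(19).
s³ = 4 + √(19) gives s = ∛(4 + √(19)) ≈ 2.0295.
s³ = 4 - √(19) gives s = -∛(-4 + √(19)) ≈ -0.7107.

s = -0.7107 or s = 2.0295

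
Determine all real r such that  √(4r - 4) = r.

Square both sides: 4r - 4 = (r)².
Expand and rearrange: r² - 4r + 4 = 0.
This gives the repeated root r = 2.
Check in the original equation:
  r = 2: √(4) = 2, while r = 2 — valid.

r = 2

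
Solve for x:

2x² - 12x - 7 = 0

Discriminant: (-12)² − 4·2·(-7) = 200.
Quadratic formula: x = (12 ± √200) / 4.
So x = 3 + 5·√(2)/2 ≈ 6.5355 or x = 3 - 5·√(2)/2 ≈ -0.5355.

x = -0.5355 or x = 6.5355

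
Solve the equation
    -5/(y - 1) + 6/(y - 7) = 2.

y = -0.8059 or y = 9.3059

Multiply both sides by (y - 1)(y - 7):
-5(y - 7) + 6(y - 1) = 2(y - 1)(y - 7).
Expand and collect terms: 2y² - 17y - 15 = 0.
By the quadratic formula, y = (17 ± √409) / 4, so y ≈ 9.3059 or y ≈ -0.8059.
Neither value makes a denominator zero (y ≠ 1, y ≠ 7), so both are valid.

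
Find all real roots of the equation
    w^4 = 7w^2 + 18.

Let u = w^2. The equation becomes u^2 - 7u - 18 = 0.
Factor: (u + 2)(u - 9) = 0, so u = -2 or u = 9.
w^2 = -2 < 0 has no real solution.
w^2 = 9 gives w = +/-3.

w = -3 or w = 3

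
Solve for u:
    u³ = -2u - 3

Rearrange: u³ + 2u + 3 = 0.
Possible rational roots are divisors of 3. Testing u = -1 gives 0, so (u + 1) is a factor.
Divide: u³ + 2u + 3 = (u + 1)(u² - u + 3).
The quadratic u² - u + 3 has discriminant -11 < 0, so no further real roots.

u = -1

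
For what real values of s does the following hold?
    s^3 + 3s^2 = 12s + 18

Rearrange: s^3 + 3s^2 - 12s - 18 = 0.
Possible rational roots are divisors of -18. Testing s = 3 gives 0, so (s - 3) is a factor.
Divide: s^3 + 3s^2 - 12s - 18 = (s - 3)(s^2 + 6s + 6).
Apply the quadratic formula to s^2 + 6s + 6 = 0: s = (-6 +/- sqrt(12))/2, i.e. s ~= -1.2679 or s ~= -4.7321.

s = -4.7321 or s = -1.2679 or s = 3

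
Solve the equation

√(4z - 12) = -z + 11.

Square both sides: 4z - 12 = (-z + 11)².
Expand and rearrange: z² - 26z + 133 = 0.
Solving gives z = 19 or z = 7.
Check each candidate in the original equation:
  z = 19: √(64) = 8, while -z + 11 = -8 — extraneous.
  z = 7: √(16) = 4, while -z + 11 = 4 — valid.

z = 7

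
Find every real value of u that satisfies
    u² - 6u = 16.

u = -2 or u = 8

Bring every term to one side: u² - 6u - 16 = 0.
Factor: (u + 2)(u - 8) = 0.
So u = -2 or u = 8.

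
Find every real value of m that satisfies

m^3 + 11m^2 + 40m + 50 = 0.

m = -5

Possible rational roots are divisors of 50. Testing m = -5 gives 0, so (m + 5) is a factor.
Divide: m^3 + 11m^2 + 40m + 50 = (m + 5)(m^2 + 6m + 10).
The quadratic m^2 + 6m + 10 has discriminant -4 < 0, so no further real roots.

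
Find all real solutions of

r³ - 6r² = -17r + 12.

Rearrange: r³ - 6r² + 17r - 12 = 0.
Possible rational roots are divisors of -12. Testing r = 1 gives 0, so (r - 1) is a factor.
Divide: r³ - 6r² + 17r - 12 = (r - 1)(r² - 5r + 12).
The quadratic r² - 5r + 12 has discriminant -23 < 0, so no further real roots.

r = 1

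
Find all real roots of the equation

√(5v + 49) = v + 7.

Square both sides: 5v + 49 = (v + 7)².
Expand and rearrange: v² + 9v = 0.
Solving gives v = 0 or v = -9.
Check each candidate in the original equation:
  v = 0: √(49) = 7, while v + 7 = 7 — valid.
  v = -9: √(4) = 2, while v + 7 = -2 — extraneous.

v = 0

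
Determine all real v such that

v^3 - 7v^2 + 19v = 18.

v = 2

Rearrange: v^3 - 7v^2 + 19v - 18 = 0.
Possible rational roots are divisors of -18. Testing v = 2 gives 0, so (v - 2) is a factor.
Divide: v^3 - 7v^2 + 19v - 18 = (v - 2)(v^2 - 5v + 9).
The quadratic v^2 - 5v + 9 has discriminant -11 < 0, so no further real roots.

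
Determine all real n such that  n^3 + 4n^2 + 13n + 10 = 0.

Possible rational roots are divisors of 10. Testing n = -1 gives 0, so (n + 1) is a factor.
Divide: n^3 + 4n^2 + 13n + 10 = (n + 1)(n^2 + 3n + 10).
The quadratic n^2 + 3n + 10 has discriminant -31 < 0, so no further real roots.

n = -1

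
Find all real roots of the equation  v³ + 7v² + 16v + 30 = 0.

Possible rational roots are divisors of 30. Testing v = -5 gives 0, so (v + 5) is a factor.
Divide: v³ + 7v² + 16v + 30 = (v + 5)(v² + 2v + 6).
The quadratic v² + 2v + 6 has discriminant -20 < 0, so no further real roots.

v = -5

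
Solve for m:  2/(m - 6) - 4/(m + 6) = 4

m = -6.9629 or m = 6.4629

Multiply both sides by (m - 6)(m + 6):
2(m + 6) - 4(m - 6) = 4(m - 6)(m + 6).
Expand and collect terms: 4m^2 + 2m - 180 = 0.
By the quadratic formula, m = (-2 +/- sqrt(2884)) / 8, so m ~= 6.4629 or m ~= -6.9629.
Neither value makes a denominator zero (m != 6, m != -6), so both are valid.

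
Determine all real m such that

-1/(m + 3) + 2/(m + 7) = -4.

Multiply both sides by (m + 3)(m + 7):
-(m + 7) + 2(m + 3) = -4(m + 3)(m + 7).
Expand and collect terms: -4m² - 41m - 83 = 0.
By the quadratic formula, m = (41 ± √353) / -8, so m ≈ -7.4735 or m ≈ -2.7765.
Neither value makes a denominator zero (m ≠ -3, m ≠ -7), so both are valid.

m = -7.4735 or m = -2.7765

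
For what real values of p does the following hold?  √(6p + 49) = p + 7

p = 0

Square both sides: 6p + 49 = (p + 7)².
Expand and rearrange: p² + 8p = 0.
Solving gives p = 0 or p = -8.
Check each candidate in the original equation:
  p = 0: √(49) = 7, while p + 7 = 7 — valid.
  p = -8: √(1) = 1, while p + 7 = -1 — extraneous.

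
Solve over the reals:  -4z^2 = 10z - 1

Rearrange to standard form: -4z^2 - 10z + 1 = 0.
Discriminant: (-10)^2 - 4*(-4)*1 = 116.
Quadratic formula: z = (10 +/- sqrt(116)) / (-8).
So z = -sqrt(29)/4 - 5/4 ~= -2.5963 or z = -5/4 + sqrt(29)/4 ~= 0.0963.

z = -2.5963 or z = 0.0963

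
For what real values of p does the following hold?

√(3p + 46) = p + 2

p = 6

Square both sides: 3p + 46 = (p + 2)².
Expand and rearrange: p² + p - 42 = 0.
Solving gives p = 6 or p = -7.
Check each candidate in the original equation:
  p = 6: √(64) = 8, while p + 2 = 8 — valid.
  p = -7: √(25) = 5, while p + 2 = -5 — extraneous.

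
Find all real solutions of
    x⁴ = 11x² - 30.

x = -2.4495 or x = -2.2361 or x = 2.2361 or x = 2.4495

Let u = x². The equation becomes u² - 11u + 30 = 0.
Factor: (u - 6)(u - 5) = 0, so u = 6 or u = 5.
x² = 6 gives x = ±√(6) ≈ ±2.4495.
x² = 5 gives x = ±√(5) ≈ ±2.2361.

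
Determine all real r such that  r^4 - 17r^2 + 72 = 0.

r = -3 or r = -2.8284 or r = 2.8284 or r = 3

Let u = r^2. The equation becomes u^2 - 17u + 72 = 0.
Factor: (u - 9)(u - 8) = 0, so u = 9 or u = 8.
r^2 = 9 gives r = +/-3.
r^2 = 8 gives r = +/-2*sqrt(2) ~= +/-2.8284.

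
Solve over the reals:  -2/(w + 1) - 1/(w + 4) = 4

Multiply both sides by (w + 1)(w + 4):
-2(w + 4) - (w + 1) = 4(w + 1)(w + 4).
Expand and collect terms: 4w^2 + 23w + 25 = 0.
By the quadratic formula, w = (-23 +/- sqrt(129)) / 8, so w ~= -1.4553 or w ~= -4.2947.
Neither value makes a denominator zero (w != -1, w != -4), so both are valid.

w = -4.2947 or w = -1.4553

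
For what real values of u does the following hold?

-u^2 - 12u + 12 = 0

u = -12.9282 or u = 0.9282

Discriminant: (-12)^2 - 4*(-1)*12 = 192.
Quadratic formula: u = (12 +/- sqrt(192)) / (-2).
So u = -4*sqrt(3) - 6 ~= -12.9282 or u = -6 + 4*sqrt(3) ~= 0.9282.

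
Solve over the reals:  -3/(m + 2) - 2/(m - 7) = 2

m = -3.6554 or m = 6.1554

Multiply both sides by (m + 2)(m - 7):
-3(m - 7) - 2(m + 2) = 2(m + 2)(m - 7).
Expand and collect terms: 2m² - 5m - 45 = 0.
By the quadratic formula, m = (5 ± √385) / 4, so m ≈ 6.1554 or m ≈ -3.6554.
Neither value makes a denominator zero (m ≠ -2, m ≠ 7), so both are valid.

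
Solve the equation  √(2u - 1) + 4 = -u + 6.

u = 1

Isolate the radical: √(2u - 1) = -u + 2.
Square both sides: 2u - 1 = (-u + 2)².
Expand and rearrange: u² - 6u + 5 = 0.
Solving gives u = 5 or u = 1.
Check each candidate in the original equation:
  u = 5: √(9) = 3, while -u + 2 = -3 — extraneous.
  u = 1: √(1) = 1, while -u + 2 = 1 — valid.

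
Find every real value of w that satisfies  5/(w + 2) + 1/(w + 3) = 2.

w = -2.8708 or w = 0.8708

Multiply both sides by (w + 2)(w + 3):
5(w + 3) + (w + 2) = 2(w + 2)(w + 3).
Expand and collect terms: 2w² + 4w - 5 = 0.
By the quadratic formula, w = (-4 ± √56) / 4, so w ≈ 0.8708 or w ≈ -2.8708.
Neither value makes a denominator zero (w ≠ -2, w ≠ -3), so both are valid.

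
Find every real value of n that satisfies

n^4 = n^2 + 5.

Let u = n^2. The equation becomes u^2 - u - 5 = 0.
By the quadratic formula, u = 1/2 + sqrt(21)/2 or u = 1/2 - sqrt(21)/2.
n^2 = 1/2 + sqrt(21)/2 gives n = +/-sqrt(1/2 + sqrt(21)/2) ~= +/-1.6707.
n^2 = 1/2 - sqrt(21)/2 < 0 has no real solution.

n = -1.6707 or n = 1.6707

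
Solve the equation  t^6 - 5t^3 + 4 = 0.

t = 1 or t = 1.5874

Let u = t^3. The equation becomes u^2 - 5u + 4 = 0.
Factor: (u - 1)(u - 4) = 0, so u = 1 or u = 4.
t^3 = 1 gives t = 1.
t^3 = 4 gives t = (4)^(1/3) ~= 1.5874.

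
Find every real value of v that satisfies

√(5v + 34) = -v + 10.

v = 3

Square both sides: 5v + 34 = (-v + 10)².
Expand and rearrange: v² - 25v + 66 = 0.
Solving gives v = 22 or v = 3.
Check each candidate in the original equation:
  v = 22: √(144) = 12, while -v + 10 = -12 — extraneous.
  v = 3: √(49) = 7, while -v + 10 = 7 — valid.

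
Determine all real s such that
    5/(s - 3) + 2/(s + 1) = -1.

s = -5.7016 or s = 0.7016

Multiply both sides by (s - 3)(s + 1):
5(s + 1) + 2(s - 3) = -(s - 3)(s + 1).
Expand and collect terms: -s² - 5s + 4 = 0.
By the quadratic formula, s = (5 ± √41) / -2, so s ≈ -5.7016 or s ≈ 0.7016.
Neither value makes a denominator zero (s ≠ 3, s ≠ -1), so both are valid.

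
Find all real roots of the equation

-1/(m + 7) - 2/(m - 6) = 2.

Multiply both sides by (m + 7)(m - 6):
-(m - 6) - 2(m + 7) = 2(m + 7)(m - 6).
Expand and collect terms: 2m² + 5m - 76 = 0.
By the quadratic formula, m = (-5 ± √633) / 4, so m ≈ 5.0399 or m ≈ -7.5399.
Neither value makes a denominator zero (m ≠ -7, m ≠ 6), so both are valid.

m = -7.5399 or m = 5.0399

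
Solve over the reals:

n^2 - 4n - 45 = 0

n = -5 or n = 9

Factor: (n + 5)(n - 9) = 0.
So n = -5 or n = 9.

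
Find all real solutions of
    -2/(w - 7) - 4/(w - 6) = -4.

Multiply both sides by (w - 7)(w - 6):
-2(w - 6) - 4(w - 7) = -4(w - 7)(w - 6).
Expand and collect terms: -4w² + 58w - 208 = 0.
Factor or apply the quadratic formula: w = 6.5 or w = 8.
Neither value makes a denominator zero (w ≠ 7, w ≠ 6), so both are valid.

w = 6.5 or w = 8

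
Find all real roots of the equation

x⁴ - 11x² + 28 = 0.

Let u = x². The equation becomes u² - 11u + 28 = 0.
Factor: (u - 7)(u - 4) = 0, so u = 7 or u = 4.
x² = 7 gives x = ±√(7) ≈ ±2.6458.
x² = 4 gives x = ±2.

x = -2.6458 or x = -2 or x = 2 or x = 2.6458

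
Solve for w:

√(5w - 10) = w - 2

Square both sides: 5w - 10 = (w - 2)².
Expand and rearrange: w² - 9w + 14 = 0.
Solving gives w = 7 or w = 2.
Check each candidate in the original equation:
  w = 7: √(25) = 5, while w - 2 = 5 — valid.
  w = 2: √(0) = 0, while w - 2 = 0 — valid.

w = 2 or w = 7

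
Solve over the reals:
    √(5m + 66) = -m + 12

m = 3

Square both sides: 5m + 66 = (-m + 12)².
Expand and rearrange: m² - 29m + 78 = 0.
Solving gives m = 26 or m = 3.
Check each candidate in the original equation:
  m = 26: √(196) = 14, while -m + 12 = -14 — extraneous.
  m = 3: √(81) = 9, while -m + 12 = 9 — valid.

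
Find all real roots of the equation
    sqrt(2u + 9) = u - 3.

u = 8

Square both sides: 2u + 9 = (u - 3)^2.
Expand and rearrange: u^2 - 8u = 0.
Solving gives u = 8 or u = 0.
Check each candidate in the original equation:
  u = 8: sqrt(25) = 5, while u - 3 = 5 — valid.
  u = 0: sqrt(9) = 3, while u - 3 = -3 — extraneous.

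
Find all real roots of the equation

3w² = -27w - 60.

w = -5 or w = -4

Bring every term to one side: 3w² + 27w + 60 = 0.
Factor: 3(w + 5)(w + 4) = 0.
So w = -5 or w = -4.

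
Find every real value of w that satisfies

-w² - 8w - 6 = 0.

Discriminant: (-8)² − 4·(-1)·(-6) = 40.
Quadratic formula: w = (8 ± √40) / (-2).
So w = -4 - √(10) ≈ -7.1623 or w = -4 + √(10) ≈ -0.8377.

w = -7.1623 or w = -0.8377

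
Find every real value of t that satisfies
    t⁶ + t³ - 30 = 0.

Let u = t³. The equation becomes u² + u - 30 = 0.
Factor: (u + 6)(u - 5) = 0, so u = -6 or u = 5.
t³ = -6 gives t = -∛(6) ≈ -1.8171.
t³ = 5 gives t = ∛(5) ≈ 1.71.

t = -1.8171 or t = 1.71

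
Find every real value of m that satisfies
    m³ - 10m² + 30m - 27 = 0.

m = 1.6972 or m = 3 or m = 5.3028

Possible rational roots are divisors of -27. Testing m = 3 gives 0, so (m - 3) is a factor.
Divide: m³ - 10m² + 30m - 27 = (m - 3)(m² - 7m + 9).
Apply the quadratic formula to m² - 7m + 9 = 0: m = (7 ± √13)/2, i.e. m ≈ 5.3028 or m ≈ 1.6972.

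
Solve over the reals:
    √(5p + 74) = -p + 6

p = -2

Square both sides: 5p + 74 = (-p + 6)².
Expand and rearrange: p² - 17p - 38 = 0.
Solving gives p = 19 or p = -2.
Check each candidate in the original equation:
  p = 19: √(169) = 13, while -p + 6 = -13 — extraneous.
  p = -2: √(64) = 8, while -p + 6 = 8 — valid.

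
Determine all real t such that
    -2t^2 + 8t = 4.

Rearrange to standard form: -2t^2 + 8t - 4 = 0.
Discriminant: (8)^2 - 4*(-2)*(-4) = 32.
Quadratic formula: t = (-8 +/- sqrt(32)) / (-4).
So t = 2 - sqrt(2) ~= 0.5858 or t = sqrt(2) + 2 ~= 3.4142.

t = 0.5858 or t = 3.4142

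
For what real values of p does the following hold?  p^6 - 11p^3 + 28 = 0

p = 1.5874 or p = 1.9129

Let u = p^3. The equation becomes u^2 - 11u + 28 = 0.
Factor: (u - 7)(u - 4) = 0, so u = 7 or u = 4.
p^3 = 7 gives p = (7)^(1/3) ~= 1.9129.
p^3 = 4 gives p = (4)^(1/3) ~= 1.5874.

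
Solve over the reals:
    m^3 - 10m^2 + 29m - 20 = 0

Possible rational roots are divisors of -20. Testing m = 5 gives 0, so (m - 5) is a factor.
Divide: m^3 - 10m^2 + 29m - 20 = (m - 5)(m^2 - 5m + 4).
Factor the quadratic: m = 4 or m = 1.

m = 1 or m = 4 or m = 5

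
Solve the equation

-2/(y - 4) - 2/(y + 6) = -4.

Multiply both sides by (y - 4)(y + 6):
-2(y + 6) - 2(y - 4) = -4(y - 4)(y + 6).
Expand and collect terms: -4y^2 - 4y + 100 = 0.
By the quadratic formula, y = (4 +/- sqrt(1616)) / -8, so y ~= -5.5249 or y ~= 4.5249.
Neither value makes a denominator zero (y != 4, y != -6), so both are valid.

y = -5.5249 or y = 4.5249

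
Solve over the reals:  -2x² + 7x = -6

x = -0.7122 or x = 4.2122

Rearrange to standard form: -2x² + 7x + 6 = 0.
Discriminant: (7)² − 4·(-2)·6 = 97.
Quadratic formula: x = (-7 ± √97) / (-4).
So x = 7/4 - √(97)/4 ≈ -0.7122 or x = 7/4 + √(97)/4 ≈ 4.2122.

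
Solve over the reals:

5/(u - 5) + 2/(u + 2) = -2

u = -3.4221 or u = 2.9221

Multiply both sides by (u - 5)(u + 2):
5(u + 2) + 2(u - 5) = -2(u - 5)(u + 2).
Expand and collect terms: -2u² - u + 20 = 0.
By the quadratic formula, u = (1 ± √161) / -4, so u ≈ -3.4221 or u ≈ 2.9221.
Neither value makes a denominator zero (u ≠ 5, u ≠ -2), so both are valid.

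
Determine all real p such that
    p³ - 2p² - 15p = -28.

p = -3.8284 or p = 1.8284 or p = 4

Rearrange: p³ - 2p² - 15p + 28 = 0.
Possible rational roots are divisors of 28. Testing p = 4 gives 0, so (p - 4) is a factor.
Divide: p³ - 2p² - 15p + 28 = (p - 4)(p² + 2p - 7).
Apply the quadratic formula to p² + 2p - 7 = 0: p = (-2 ± √32)/2, i.e. p ≈ 1.8284 or p ≈ -3.8284.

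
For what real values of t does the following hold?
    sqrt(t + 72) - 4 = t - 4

Isolate the radical: sqrt(t + 72) = t.
Square both sides: t + 72 = (t)^2.
Expand and rearrange: t^2 - t - 72 = 0.
Solving gives t = 9 or t = -8.
Check each candidate in the original equation:
  t = 9: sqrt(81) = 9, while t = 9 — valid.
  t = -8: sqrt(64) = 8, while t = -8 — extraneous.

t = 9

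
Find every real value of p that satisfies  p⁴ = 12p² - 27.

p = -3 or p = -1.7321 or p = 1.7321 or p = 3

Let u = p². The equation becomes u² - 12u + 27 = 0.
Factor: (u - 3)(u - 9) = 0, so u = 3 or u = 9.
p² = 3 gives p = ±√(3) ≈ ±1.7321.
p² = 9 gives p = ±3.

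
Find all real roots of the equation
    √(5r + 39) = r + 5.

r = 2

Square both sides: 5r + 39 = (r + 5)².
Expand and rearrange: r² + 5r - 14 = 0.
Solving gives r = 2 or r = -7.
Check each candidate in the original equation:
  r = 2: √(49) = 7, while r + 5 = 7 — valid.
  r = -7: √(4) = 2, while r + 5 = -2 — extraneous.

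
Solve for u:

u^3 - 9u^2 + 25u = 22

u = 2 or u = 2.382 or u = 4.618

Rearrange: u^3 - 9u^2 + 25u - 22 = 0.
Possible rational roots are divisors of -22. Testing u = 2 gives 0, so (u - 2) is a factor.
Divide: u^3 - 9u^2 + 25u - 22 = (u - 2)(u^2 - 7u + 11).
Apply the quadratic formula to u^2 - 7u + 11 = 0: u = (7 +/- sqrt(5))/2, i.e. u ~= 4.618 or u ~= 2.382.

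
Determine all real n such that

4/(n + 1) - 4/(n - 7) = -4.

n = -1.899 or n = 7.899

Multiply both sides by (n + 1)(n - 7):
4(n - 7) - 4(n + 1) = -4(n + 1)(n - 7).
Expand and collect terms: -4n^2 + 24n + 60 = 0.
By the quadratic formula, n = (-24 +/- sqrt(1536)) / -8, so n ~= -1.899 or n ~= 7.899.
Neither value makes a denominator zero (n != -1, n != 7), so both are valid.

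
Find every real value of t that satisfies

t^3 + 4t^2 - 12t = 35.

Rearrange: t^3 + 4t^2 - 12t - 35 = 0.
Possible rational roots are divisors of -35. Testing t = -5 gives 0, so (t + 5) is a factor.
Divide: t^3 + 4t^2 - 12t - 35 = (t + 5)(t^2 - t - 7).
Apply the quadratic formula to t^2 - t - 7 = 0: t = (1 +/- sqrt(29))/2, i.e. t ~= 3.1926 or t ~= -2.1926.

t = -5 or t = -2.1926 or t = 3.1926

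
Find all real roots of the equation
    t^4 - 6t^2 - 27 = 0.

Let u = t^2. The equation becomes u^2 - 6u - 27 = 0.
Factor: (u + 3)(u - 9) = 0, so u = -3 or u = 9.
t^2 = -3 < 0 has no real solution.
t^2 = 9 gives t = +/-3.

t = -3 or t = 3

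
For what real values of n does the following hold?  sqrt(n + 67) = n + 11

Square both sides: n + 67 = (n + 11)^2.
Expand and rearrange: n^2 + 21n + 54 = 0.
Solving gives n = -3 or n = -18.
Check each candidate in the original equation:
  n = -3: sqrt(64) = 8, while n + 11 = 8 — valid.
  n = -18: sqrt(49) = 7, while n + 11 = -7 — extraneous.

n = -3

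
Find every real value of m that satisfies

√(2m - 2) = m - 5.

m = 9

Square both sides: 2m - 2 = (m - 5)².
Expand and rearrange: m² - 12m + 27 = 0.
Solving gives m = 9 or m = 3.
Check each candidate in the original equation:
  m = 9: √(16) = 4, while m - 5 = 4 — valid.
  m = 3: √(4) = 2, while m - 5 = -2 — extraneous.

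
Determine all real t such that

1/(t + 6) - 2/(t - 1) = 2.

t = -5.4075 or t = -0.0925

Multiply both sides by (t + 6)(t - 1):
(t - 1) - 2(t + 6) = 2(t + 6)(t - 1).
Expand and collect terms: 2t^2 + 11t + 1 = 0.
By the quadratic formula, t = (-11 +/- sqrt(113)) / 4, so t ~= -0.0925 or t ~= -5.4075.
Neither value makes a denominator zero (t != -6, t != 1), so both are valid.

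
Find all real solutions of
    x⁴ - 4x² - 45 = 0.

Let u = x². The equation becomes u² - 4u - 45 = 0.
Factor: (u + 5)(u - 9) = 0, so u = -5 or u = 9.
x² = -5 < 0 has no real solution.
x² = 9 gives x = ±3.

x = -3 or x = 3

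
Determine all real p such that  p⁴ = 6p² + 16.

Let u = p². The equation becomes u² - 6u - 16 = 0.
Factor: (u + 2)(u - 8) = 0, so u = -2 or u = 8.
p² = -2 < 0 has no real solution.
p² = 8 gives p = ±2·√(2) ≈ ±2.8284.

p = -2.8284 or p = 2.8284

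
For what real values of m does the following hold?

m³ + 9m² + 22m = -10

Rearrange: m³ + 9m² + 22m + 10 = 0.
Possible rational roots are divisors of 10. Testing m = -5 gives 0, so (m + 5) is a factor.
Divide: m³ + 9m² + 22m + 10 = (m + 5)(m² + 4m + 2).
Apply the quadratic formula to m² + 4m + 2 = 0: m = (-4 ± √8)/2, i.e. m ≈ -0.5858 or m ≈ -3.4142.

m = -5 or m = -3.4142 or m = -0.5858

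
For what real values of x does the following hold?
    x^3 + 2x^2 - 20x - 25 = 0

Possible rational roots are divisors of -25. Testing x = -5 gives 0, so (x + 5) is a factor.
Divide: x^3 + 2x^2 - 20x - 25 = (x + 5)(x^2 - 3x - 5).
Apply the quadratic formula to x^2 - 3x - 5 = 0: x = (3 +/- sqrt(29))/2, i.e. x ~= 4.1926 or x ~= -1.1926.

x = -5 or x = -1.1926 or x = 4.1926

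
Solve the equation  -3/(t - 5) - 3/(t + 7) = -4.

t = -6.2967 or t = 5.7967

Multiply both sides by (t - 5)(t + 7):
-3(t + 7) - 3(t - 5) = -4(t - 5)(t + 7).
Expand and collect terms: -4t² - 2t + 146 = 0.
By the quadratic formula, t = (2 ± √2340) / -8, so t ≈ -6.2967 or t ≈ 5.7967.
Neither value makes a denominator zero (t ≠ 5, t ≠ -7), so both are valid.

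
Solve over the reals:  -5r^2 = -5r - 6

Rearrange to standard form: -5r^2 + 5r + 6 = 0.
Discriminant: (5)^2 - 4*(-5)*6 = 145.
Quadratic formula: r = (-5 +/- sqrt(145)) / (-10).
So r = 1/2 - sqrt(145)/10 ~= -0.7042 or r = 1/2 + sqrt(145)/10 ~= 1.7042.

r = -0.7042 or r = 1.7042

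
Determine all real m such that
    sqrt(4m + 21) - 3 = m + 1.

m = 1

Isolate the radical: sqrt(4m + 21) = m + 4.
Square both sides: 4m + 21 = (m + 4)^2.
Expand and rearrange: m^2 + 4m - 5 = 0.
Solving gives m = 1 or m = -5.
Check each candidate in the original equation:
  m = 1: sqrt(25) = 5, while m + 4 = 5 — valid.
  m = -5: sqrt(1) = 1, while m + 4 = -1 — extraneous.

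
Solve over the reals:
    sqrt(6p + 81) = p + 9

p = 0

Square both sides: 6p + 81 = (p + 9)^2.
Expand and rearrange: p^2 + 12p = 0.
Solving gives p = 0 or p = -12.
Check each candidate in the original equation:
  p = 0: sqrt(81) = 9, while p + 9 = 9 — valid.
  p = -12: sqrt(9) = 3, while p + 9 = -3 — extraneous.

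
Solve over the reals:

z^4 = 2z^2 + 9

z = -2.0402 or z = 2.0402

Let u = z^2. The equation becomes u^2 - 2u - 9 = 0.
By the quadratic formula, u = 1 + sqrt(10) or u = 1 - sqrt(10).
z^2 = 1 + sqrt(10) gives z = +/-sqrt(1 + sqrt(10)) ~= +/-2.0402.
z^2 = 1 - sqrt(10) < 0 has no real solution.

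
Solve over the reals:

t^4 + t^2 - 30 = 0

t = -2.2361 or t = 2.2361

Let u = t^2. The equation becomes u^2 + u - 30 = 0.
Factor: (u + 6)(u - 5) = 0, so u = -6 or u = 5.
t^2 = -6 < 0 has no real solution.
t^2 = 5 gives t = +/-sqrt(5) ~= +/-2.2361.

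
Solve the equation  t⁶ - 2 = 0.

t = -1.1225 or t = 1.1225

Let u = t³. The equation becomes u² - 2 = 0.
By the quadratic formula, u = √(2) or u = -√(2).
t³ = √(2) gives t = ∛(√(2)) ≈ 1.1225.
t³ = -√(2) gives t = -∛(√(2)) ≈ -1.1225.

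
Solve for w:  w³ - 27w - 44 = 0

w = -4 or w = -1.873 or w = 5.873

Possible rational roots are divisors of -44. Testing w = -4 gives 0, so (w + 4) is a factor.
Divide: w³ - 27w - 44 = (w + 4)(w² - 4w - 11).
Apply the quadratic formula to w² - 4w - 11 = 0: w = (4 ± √60)/2, i.e. w ≈ 5.873 or w ≈ -1.873.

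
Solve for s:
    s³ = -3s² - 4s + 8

s = 1

Rearrange: s³ + 3s² + 4s - 8 = 0.
Possible rational roots are divisors of -8. Testing s = 1 gives 0, so (s - 1) is a factor.
Divide: s³ + 3s² + 4s - 8 = (s - 1)(s² + 4s + 8).
The quadratic s² + 4s + 8 has discriminant -16 < 0, so no further real roots.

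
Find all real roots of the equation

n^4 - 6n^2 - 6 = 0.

n = -2.6216 or n = 2.6216

Let u = n^2. The equation becomes u^2 - 6u - 6 = 0.
By the quadratic formula, u = 3 + sqrt(15) or u = 3 - sqrt(15).
n^2 = 3 + sqrt(15) gives n = +/-sqrt(3 + sqrt(15)) ~= +/-2.6216.
n^2 = 3 - sqrt(15) < 0 has no real solution.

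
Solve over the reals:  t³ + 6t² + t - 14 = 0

t = -5.3166 or t = -2 or t = 1.3166

Possible rational roots are divisors of -14. Testing t = -2 gives 0, so (t + 2) is a factor.
Divide: t³ + 6t² + t - 14 = (t + 2)(t² + 4t - 7).
Apply the quadratic formula to t² + 4t - 7 = 0: t = (-4 ± √44)/2, i.e. t ≈ 1.3166 or t ≈ -5.3166.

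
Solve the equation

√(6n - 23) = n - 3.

Square both sides: 6n - 23 = (n - 3)².
Expand and rearrange: n² - 12n + 32 = 0.
Solving gives n = 8 or n = 4.
Check each candidate in the original equation:
  n = 8: √(25) = 5, while n - 3 = 5 — valid.
  n = 4: √(1) = 1, while n - 3 = 1 — valid.

n = 4 or n = 8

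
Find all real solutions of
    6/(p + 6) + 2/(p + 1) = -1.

Multiply both sides by (p + 6)(p + 1):
6(p + 1) + 2(p + 6) = -(p + 6)(p + 1).
Expand and collect terms: -p^2 - 15p - 24 = 0.
By the quadratic formula, p = (15 +/- sqrt(129)) / -2, so p ~= -13.1789 or p ~= -1.8211.
Neither value makes a denominator zero (p != -6, p != -1), so both are valid.

p = -13.1789 or p = -1.8211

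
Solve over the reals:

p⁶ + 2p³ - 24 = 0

p = -1.8171 or p = 1.5874

Let u = p³. The equation becomes u² + 2u - 24 = 0.
Factor: (u - 4)(u + 6) = 0, so u = 4 or u = -6.
p³ = 4 gives p = ∛(4) ≈ 1.5874.
p³ = -6 gives p = -∛(6) ≈ -1.8171.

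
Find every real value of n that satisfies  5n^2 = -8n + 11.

n = -2.4852 or n = 0.8852

Rearrange to standard form: 5n^2 + 8n - 11 = 0.
Discriminant: (8)^2 - 4*5*(-11) = 284.
Quadratic formula: n = (-8 +/- sqrt(284)) / 10.
So n = -4/5 + sqrt(71)/5 ~= 0.8852 or n = -sqrt(71)/5 - 4/5 ~= -2.4852.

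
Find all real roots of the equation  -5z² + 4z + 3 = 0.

z = -0.4718 or z = 1.2718

Discriminant: (4)² − 4·(-5)·3 = 76.
Quadratic formula: z = (-4 ± √76) / (-10).
So z = 2/5 - √(19)/5 ≈ -0.4718 or z = 2/5 + √(19)/5 ≈ 1.2718.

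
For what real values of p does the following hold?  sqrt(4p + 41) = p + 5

p = 2

Square both sides: 4p + 41 = (p + 5)^2.
Expand and rearrange: p^2 + 6p - 16 = 0.
Solving gives p = 2 or p = -8.
Check each candidate in the original equation:
  p = 2: sqrt(49) = 7, while p + 5 = 7 — valid.
  p = -8: sqrt(9) = 3, while p + 5 = -3 — extraneous.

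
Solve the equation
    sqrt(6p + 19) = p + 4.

Square both sides: 6p + 19 = (p + 4)^2.
Expand and rearrange: p^2 + 2p - 3 = 0.
Solving gives p = 1 or p = -3.
Check each candidate in the original equation:
  p = 1: sqrt(25) = 5, while p + 4 = 5 — valid.
  p = -3: sqrt(1) = 1, while p + 4 = 1 — valid.

p = -3 or p = 1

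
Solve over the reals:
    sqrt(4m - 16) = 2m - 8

Square both sides: 4m - 16 = (2m - 8)^2.
Expand and rearrange: 4m^2 - 36m + 80 = 0.
Solving gives m = 5 or m = 4.
Check each candidate in the original equation:
  m = 5: sqrt(4) = 2, while 2m - 8 = 2 — valid.
  m = 4: sqrt(0) = 0, while 2m - 8 = 0 — valid.

m = 4 or m = 5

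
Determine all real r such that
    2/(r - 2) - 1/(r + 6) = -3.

Multiply both sides by (r - 2)(r + 6):
2(r + 6) - (r - 2) = -3(r - 2)(r + 6).
Expand and collect terms: -3r² - 13r + 22 = 0.
By the quadratic formula, r = (13 ± √433) / -6, so r ≈ -5.6348 or r ≈ 1.3014.
Neither value makes a denominator zero (r ≠ 2, r ≠ -6), so both are valid.

r = -5.6348 or r = 1.3014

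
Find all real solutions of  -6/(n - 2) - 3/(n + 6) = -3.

Multiply both sides by (n - 2)(n + 6):
-6(n + 6) - 3(n - 2) = -3(n - 2)(n + 6).
Expand and collect terms: -3n^2 - 3n + 66 = 0.
By the quadratic formula, n = (3 +/- sqrt(801)) / -6, so n ~= -5.217 or n ~= 4.217.
Neither value makes a denominator zero (n != 2, n != -6), so both are valid.

n = -5.217 or n = 4.217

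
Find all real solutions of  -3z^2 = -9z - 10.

Rearrange to standard form: -3z^2 + 9z + 10 = 0.
Discriminant: (9)^2 - 4*(-3)*10 = 201.
Quadratic formula: z = (-9 +/- sqrt(201)) / (-6).
So z = 3/2 - sqrt(201)/6 ~= -0.8629 or z = 3/2 + sqrt(201)/6 ~= 3.8629.

z = -0.8629 or z = 3.8629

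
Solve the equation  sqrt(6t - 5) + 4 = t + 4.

t = 1 or t = 5

Isolate the radical: sqrt(6t - 5) = t.
Square both sides: 6t - 5 = (t)^2.
Expand and rearrange: t^2 - 6t + 5 = 0.
Solving gives t = 5 or t = 1.
Check each candidate in the original equation:
  t = 5: sqrt(25) = 5, while t = 5 — valid.
  t = 1: sqrt(1) = 1, while t = 1 — valid.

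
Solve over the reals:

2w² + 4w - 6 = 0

Factor: 2(w - 1)(w + 3) = 0.
So w = 1 or w = -3.

w = -3 or w = 1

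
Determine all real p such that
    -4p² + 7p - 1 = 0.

Discriminant: (7)² − 4·(-4)·(-1) = 33.
Quadratic formula: p = (-7 ± √33) / (-8).
So p = 7/8 - √(33)/8 ≈ 0.1569 or p = √(33)/8 + 7/8 ≈ 1.5931.

p = 0.1569 or p = 1.5931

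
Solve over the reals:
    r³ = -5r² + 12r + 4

Rearrange: r³ + 5r² - 12r - 4 = 0.
Possible rational roots are divisors of -4. Testing r = 2 gives 0, so (r - 2) is a factor.
Divide: r³ + 5r² - 12r - 4 = (r - 2)(r² + 7r + 2).
Apply the quadratic formula to r² + 7r + 2 = 0: r = (-7 ± √41)/2, i.e. r ≈ -0.2984 or r ≈ -6.7016.

r = -6.7016 or r = -0.2984 or r = 2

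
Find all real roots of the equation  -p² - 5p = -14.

Bring every term to one side: -p² - 5p + 14 = 0.
Factor: -1(p + 7)(p - 2) = 0.
So p = -7 or p = 2.

p = -7 or p = 2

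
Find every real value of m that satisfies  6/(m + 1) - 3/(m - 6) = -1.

m = -5.7823 or m = 7.7823

Multiply both sides by (m + 1)(m - 6):
6(m - 6) - 3(m + 1) = -(m + 1)(m - 6).
Expand and collect terms: -m² + 2m + 45 = 0.
By the quadratic formula, m = (-2 ± √184) / -2, so m ≈ -5.7823 or m ≈ 7.7823.
Neither value makes a denominator zero (m ≠ -1, m ≠ 6), so both are valid.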